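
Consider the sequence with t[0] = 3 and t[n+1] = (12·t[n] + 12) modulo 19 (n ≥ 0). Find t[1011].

0

We have t[0] = 3; t[1] = 10; t[2] = 18; t[3] = 0; t[4] = 12; t[5] = 4; t[6] = 3.
The sequence repeats with period 6.
(1011 - 0) mod 6 = 3, so t[1011] = t[3] = 0.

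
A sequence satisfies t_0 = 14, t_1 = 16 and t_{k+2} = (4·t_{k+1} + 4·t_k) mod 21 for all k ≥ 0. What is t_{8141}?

11

We have t_0 = 14, t_1 = 16, t_2 = 15, t_3 = 19, t_4 = 10, t_5 = 11, t_6 = 0, t_7 = 2, t_8 = 8, t_9 = 19, t_{10} = 3, t_{11} = 4, t_{12} = 7, t_{13} = 2, t_{14} = 15, t_{15} = 5, t_{16} = 17, t_{17} = 4, t_{18} = 0, t_{19} = 16, t_{20} = 1, t_{21} = 5, t_{22} = 3, t_{23} = 11, t_{24} = 14, t_{25} = 16.
The sequence repeats with period 24.
So t_{8141} = t_{0 + ((8141-0) mod 24)} = t_5 = 11.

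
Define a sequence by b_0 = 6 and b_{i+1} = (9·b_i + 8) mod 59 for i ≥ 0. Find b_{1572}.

We have b_0 = 6,  b_1 = 3,  b_2 = 35,  b_3 = 28,  b_4 = 24,  b_5 = 47,  b_6 = 18,  b_7 = 52,  b_8 = 4,  b_9 = 44,  b_{10} = 50,  b_{11} = 45,  b_{12} = 0,  b_{13} = 8,  b_{14} = 21,  b_{15} = 20,  b_{16} = 11,  b_{17} = 48,  b_{18} = 27,  b_{19} = 15,  b_{20} = 25,  b_{21} = 56,  b_{22} = 40,  b_{23} = 14,  b_{24} = 16,  b_{25} = 34,  b_{26} = 19,  b_{27} = 2,  b_{28} = 26,  b_{29} = 6.
Since b_{29} = b_0 = 6, the sequence is periodic with period 29.
(1572 - 0) mod 29 = 6, so b_{1572} = b_6 = 18.

18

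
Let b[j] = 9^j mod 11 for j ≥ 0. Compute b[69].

We have b[0] = 1,  b[1] = 9,  b[2] = 4,  b[3] = 3,  b[4] = 5,  b[5] = 1.
Since b[5] = b[0] = 1, the sequence is periodic with period 5.
So b[69] = b[0 + ((69-0) mod 5)] = b[4] = 5.

5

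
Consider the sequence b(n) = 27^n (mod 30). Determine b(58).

We have b(1) = 27, b(2) = 9, b(3) = 3, b(4) = 21, b(5) = 27.
Since b(5) = b(1) = 27, the sequence is periodic with period 4.
So b(58) = b(1 + ((58-1) mod 4)) = b(2) = 9.

9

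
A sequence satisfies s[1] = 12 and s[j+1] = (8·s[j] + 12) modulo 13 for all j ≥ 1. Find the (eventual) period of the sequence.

4

Listing terms: s[1] = 12, s[2] = 4, s[3] = 5, s[4] = 0, s[5] = 12.
The sequence repeats with period 4.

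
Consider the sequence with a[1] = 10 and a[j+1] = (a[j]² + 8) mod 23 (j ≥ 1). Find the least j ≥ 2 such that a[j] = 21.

Listing terms: a[1] = 10, a[2] = 16, a[3] = 11, a[4] = 14, a[5] = 20, a[6] = 17, a[7] = 21, a[8] = 12, a[9] = 14.
Since a[9] = a[4] = 14, the sequence is eventually periodic: after a pre-period of length 3 it cycles with period 5.
The value 21 first appears (with j ≥ 2) at a[7].

7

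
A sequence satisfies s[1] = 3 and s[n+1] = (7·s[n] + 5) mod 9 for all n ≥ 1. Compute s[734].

5

s[1] = 3,  s[2] = 8,  s[3] = 7,  s[4] = 0,  s[5] = 5,  s[6] = 4,  s[7] = 6,  s[8] = 2,  s[9] = 1,  s[10] = 3.
Since s[10] = s[1] = 3, the sequence is periodic with period 9.
(734 - 1) mod 9 = 4, so s[734] = s[5] = 5.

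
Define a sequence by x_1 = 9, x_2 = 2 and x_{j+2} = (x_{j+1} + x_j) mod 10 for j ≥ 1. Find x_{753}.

9

x_1 = 9; x_2 = 2; x_3 = 1; x_4 = 3; x_5 = 4; x_6 = 7; x_7 = 1; x_8 = 8; x_9 = 9; x_{10} = 7; x_{11} = 6; x_{12} = 3; x_{13} = 9; x_{14} = 2.
Since (x_{13}, x_{14}) = (x_1, x_2) = (9, 2) (two consecutive terms determine the rest), the sequence is periodic with period 12.
(753 - 1) mod 12 = 8, so x_{753} = x_9 = 9.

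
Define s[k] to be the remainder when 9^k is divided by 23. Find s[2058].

9

Listing terms: s[0] = 1; s[1] = 9; s[2] = 12; s[3] = 16; s[4] = 6; s[5] = 8; s[6] = 3; s[7] = 4; s[8] = 13; s[9] = 2; s[10] = 18; s[11] = 1.
Since s[11] = s[0] = 1, the sequence is periodic with period 11.
So s[2058] = s[0 + ((2058-0) mod 11)] = s[1] = 9.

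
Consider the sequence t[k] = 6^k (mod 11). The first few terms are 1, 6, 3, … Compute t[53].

Computing terms: t[0] = 1, t[1] = 6, t[2] = 3, t[3] = 7, t[4] = 9, t[5] = 10, t[6] = 5, t[7] = 8, t[8] = 4, t[9] = 2, t[10] = 1.
The sequence repeats with period 10.
(53 - 0) mod 10 = 3, so t[53] = t[3] = 7.

7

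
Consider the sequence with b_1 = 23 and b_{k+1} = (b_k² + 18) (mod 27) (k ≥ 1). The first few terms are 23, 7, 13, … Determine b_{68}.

We have b_1 = 23,  b_2 = 7,  b_3 = 13,  b_4 = 25,  b_5 = 22,  b_6 = 16,  b_7 = 4,  b_8 = 7.
Since b_8 = b_2 = 7, the sequence is eventually periodic: after a pre-period of length 1 it cycles with period 6.
For k ≥ 2, b_k depends only on (k - 2) mod 6. (68 - 2) mod 6 = 0, so b_{68} = b_2 = 7.

7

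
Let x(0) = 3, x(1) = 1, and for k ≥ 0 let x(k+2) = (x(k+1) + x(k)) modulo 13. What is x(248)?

12

Listing terms: x(0) = 3,  x(1) = 1,  x(2) = 4,  x(3) = 5,  x(4) = 9,  x(5) = 1,  x(6) = 10,  x(7) = 11,  x(8) = 8,  x(9) = 6,  x(10) = 1,  x(11) = 7,  x(12) = 8,  x(13) = 2,  x(14) = 10,  x(15) = 12,  x(16) = 9,  x(17) = 8,  x(18) = 4,  x(19) = 12,  x(20) = 3,  x(21) = 2,  x(22) = 5,  x(23) = 7,  x(24) = 12,  x(25) = 6,  x(26) = 5,  x(27) = 11,  x(28) = 3,  x(29) = 1.
Since (x(28), x(29)) = (x(0), x(1)) = (3, 1) (two consecutive terms determine the rest), the sequence is periodic with period 28.
So x(248) = x(0 + ((248-0) mod 28)) = x(24) = 12.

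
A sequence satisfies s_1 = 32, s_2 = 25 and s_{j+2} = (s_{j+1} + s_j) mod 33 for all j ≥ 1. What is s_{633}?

Listing terms: s_1 = 32; s_2 = 25; s_3 = 24; s_4 = 16; s_5 = 7; s_6 = 23; s_7 = 30; s_8 = 20; s_9 = 17; s_{10} = 4; s_{11} = 21; s_{12} = 25; s_{13} = 13; s_{14} = 5; s_{15} = 18; s_{16} = 23; s_{17} = 8; s_{18} = 31; s_{19} = 6; s_{20} = 4; s_{21} = 10; s_{22} = 14; s_{23} = 24; s_{24} = 5; s_{25} = 29; s_{26} = 1; s_{27} = 30; s_{28} = 31; s_{29} = 28; s_{30} = 26; s_{31} = 21; s_{32} = 14; s_{33} = 2; s_{34} = 16; s_{35} = 18; s_{36} = 1; s_{37} = 19; s_{38} = 20; s_{39} = 6; s_{40} = 26; s_{41} = 32; s_{42} = 25.
Since (s_{41}, s_{42}) = (s_1, s_2) = (32, 25) (two consecutive terms determine the rest), the sequence is periodic with period 40.
(633 - 1) mod 40 = 32, so s_{633} = s_{33} = 2.

2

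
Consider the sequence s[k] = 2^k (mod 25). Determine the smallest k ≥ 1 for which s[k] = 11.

16

Listing terms: s[0] = 1; s[1] = 2; s[2] = 4; s[3] = 8; s[4] = 16; s[5] = 7; s[6] = 14; s[7] = 3; s[8] = 6; s[9] = 12; s[10] = 24; s[11] = 23; s[12] = 21; s[13] = 17; s[14] = 9; s[15] = 18; s[16] = 11; s[17] = 22; s[18] = 19; s[19] = 13; s[20] = 1.
Since s[20] = s[0] = 1, the sequence is periodic with period 20.
The value 11 first appears (with k ≥ 1) at s[16].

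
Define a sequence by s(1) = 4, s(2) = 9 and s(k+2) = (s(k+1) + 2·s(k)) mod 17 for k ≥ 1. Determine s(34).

s(1) = 4,  s(2) = 9,  s(3) = 0,  s(4) = 1,  s(5) = 1,  s(6) = 3,  s(7) = 5,  s(8) = 11,  s(9) = 4,  s(10) = 9.
Since (s(9), s(10)) = (s(1), s(2)) = (4, 9) (two consecutive terms determine the rest), the sequence is periodic with period 8.
So s(34) = s(1 + ((34-1) mod 8)) = s(2) = 9.

9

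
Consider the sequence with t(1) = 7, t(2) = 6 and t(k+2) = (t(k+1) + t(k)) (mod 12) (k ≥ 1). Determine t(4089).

t(1) = 7; t(2) = 6; t(3) = 1; t(4) = 7; t(5) = 8; t(6) = 3; t(7) = 11; t(8) = 2; t(9) = 1; t(10) = 3; t(11) = 4; t(12) = 7; t(13) = 11; t(14) = 6; t(15) = 5; t(16) = 11; t(17) = 4; t(18) = 3; t(19) = 7; t(20) = 10; t(21) = 5; t(22) = 3; t(23) = 8; t(24) = 11; t(25) = 7; t(26) = 6.
The sequence repeats with period 24.
(4089 - 1) mod 24 = 8, so t(4089) = t(9) = 1.

1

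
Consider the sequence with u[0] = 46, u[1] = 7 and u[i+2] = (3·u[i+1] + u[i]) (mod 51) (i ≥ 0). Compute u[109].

31

u[0] = 46; u[1] = 7; u[2] = 16; u[3] = 4; u[4] = 28; u[5] = 37; u[6] = 37; u[7] = 46; u[8] = 22; u[9] = 10; u[10] = 1; u[11] = 13; u[12] = 40; u[13] = 31; u[14] = 31; u[15] = 22; u[16] = 46; u[17] = 7.
The sequence repeats with period 16.
So u[109] = u[0 + ((109-0) mod 16)] = u[13] = 31.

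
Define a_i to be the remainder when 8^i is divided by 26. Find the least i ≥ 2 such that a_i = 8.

5

We have a_1 = 8; a_2 = 12; a_3 = 18; a_4 = 14; a_5 = 8.
Since a_5 = a_1 = 8, the sequence is periodic with period 4.
The value 8 next appears (with i ≥ 2) at a_5.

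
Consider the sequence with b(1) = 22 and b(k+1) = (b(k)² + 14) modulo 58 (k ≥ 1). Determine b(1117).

We have b(1) = 22,  b(2) = 34,  b(3) = 10,  b(4) = 56,  b(5) = 18,  b(6) = 48,  b(7) = 56.
Since b(7) = b(4) = 56, the sequence is eventually periodic: after a pre-period of length 3 it cycles with period 3.
For k ≥ 4, b(k) depends only on (k - 4) mod 3. (1117 - 4) mod 3 = 0, so b(1117) = b(4) = 56.

56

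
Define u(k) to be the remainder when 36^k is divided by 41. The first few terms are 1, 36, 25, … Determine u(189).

We have u(0) = 1, u(1) = 36, u(2) = 25, u(3) = 39, u(4) = 10, u(5) = 32, u(6) = 4, u(7) = 21, u(8) = 18, u(9) = 33, u(10) = 40, u(11) = 5, u(12) = 16, u(13) = 2, u(14) = 31, u(15) = 9, u(16) = 37, u(17) = 20, u(18) = 23, u(19) = 8, u(20) = 1.
Since u(20) = u(0) = 1, the sequence is periodic with period 20.
So u(189) = u(0 + ((189-0) mod 20)) = u(9) = 33.

33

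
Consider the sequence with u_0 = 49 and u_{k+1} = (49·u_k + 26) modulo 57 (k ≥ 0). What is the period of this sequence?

Listing terms: u_0 = 49, u_1 = 33, u_2 = 47, u_3 = 49.
The sequence repeats with period 3.

3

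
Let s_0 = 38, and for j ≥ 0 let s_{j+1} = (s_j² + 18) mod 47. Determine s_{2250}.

We have s_0 = 38; s_1 = 5; s_2 = 43; s_3 = 34; s_4 = 46; s_5 = 19; s_6 = 3; s_7 = 27; s_8 = 42; s_9 = 43.
Since s_9 = s_2 = 43, the sequence is eventually periodic: after a pre-period of length 2 it cycles with period 7.
For j ≥ 2, s_j depends only on (j - 2) mod 7. (2250 - 2) mod 7 = 1, so s_{2250} = s_3 = 34.

34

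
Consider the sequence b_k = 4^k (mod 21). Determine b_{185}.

b_0 = 1; b_1 = 4; b_2 = 16; b_3 = 1.
The sequence repeats with period 3.
So b_{185} = b_{0 + ((185-0) mod 3)} = b_2 = 16.

16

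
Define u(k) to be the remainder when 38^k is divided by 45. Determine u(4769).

Listing terms: u(0) = 1,  u(1) = 38,  u(2) = 4,  u(3) = 17,  u(4) = 16,  u(5) = 23,  u(6) = 19,  u(7) = 2,  u(8) = 31,  u(9) = 8,  u(10) = 34,  u(11) = 32,  u(12) = 1.
The sequence repeats with period 12.
So u(4769) = u(0 + ((4769-0) mod 12)) = u(5) = 23.

23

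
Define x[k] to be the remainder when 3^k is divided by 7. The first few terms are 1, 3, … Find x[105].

6

Listing terms: x[0] = 1; x[1] = 3; x[2] = 2; x[3] = 6; x[4] = 4; x[5] = 5; x[6] = 1.
Since x[6] = x[0] = 1, the sequence is periodic with period 6.
(105 - 0) mod 6 = 3, so x[105] = x[3] = 6.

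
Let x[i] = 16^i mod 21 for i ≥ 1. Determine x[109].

x[1] = 16,  x[2] = 4,  x[3] = 1,  x[4] = 16.
The sequence repeats with period 3.
So x[109] = x[1 + ((109-1) mod 3)] = x[1] = 16.

16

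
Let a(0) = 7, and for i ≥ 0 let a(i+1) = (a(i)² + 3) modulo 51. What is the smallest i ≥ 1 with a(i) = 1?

1

Listing terms: a(0) = 7,  a(1) = 1,  a(2) = 4,  a(3) = 19,  a(4) = 7.
The sequence repeats with period 4.
The value 1 first appears (with i ≥ 1) at a(1).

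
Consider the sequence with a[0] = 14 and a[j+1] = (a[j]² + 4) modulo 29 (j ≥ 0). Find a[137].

0

We have a[0] = 14; a[1] = 26; a[2] = 13; a[3] = 28; a[4] = 5; a[5] = 0; a[6] = 4; a[7] = 20; a[8] = 27; a[9] = 8; a[10] = 10; a[11] = 17; a[12] = 3; a[13] = 13.
Since a[13] = a[2] = 13, the sequence is eventually periodic: after a pre-period of length 2 it cycles with period 11.
For j ≥ 2, a[j] depends only on (j - 2) mod 11. (137 - 2) mod 11 = 3, so a[137] = a[5] = 0.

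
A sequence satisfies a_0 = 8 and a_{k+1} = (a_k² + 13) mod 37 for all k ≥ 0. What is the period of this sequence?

a_0 = 8,  a_1 = 3,  a_2 = 22,  a_3 = 16,  a_4 = 10,  a_5 = 2,  a_6 = 17,  a_7 = 6,  a_8 = 12,  a_9 = 9,  a_{10} = 20,  a_{11} = 6.
Since a_{11} = a_7 = 6, the sequence is eventually periodic: after a pre-period of length 7 it cycles with period 4.

4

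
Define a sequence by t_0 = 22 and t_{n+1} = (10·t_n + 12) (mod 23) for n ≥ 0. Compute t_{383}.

Listing terms: t_0 = 22; t_1 = 2; t_2 = 9; t_3 = 10; t_4 = 20; t_5 = 5; t_6 = 16; t_7 = 11; t_8 = 7; t_9 = 13; t_{10} = 4; t_{11} = 6; t_{12} = 3; t_{13} = 19; t_{14} = 18; t_{15} = 8; t_{16} = 0; t_{17} = 12; t_{18} = 17; t_{19} = 21; t_{20} = 15; t_{21} = 1; t_{22} = 22.
Since t_{22} = t_0 = 22, the sequence is periodic with period 22.
(383 - 0) mod 22 = 9, so t_{383} = t_9 = 13.

13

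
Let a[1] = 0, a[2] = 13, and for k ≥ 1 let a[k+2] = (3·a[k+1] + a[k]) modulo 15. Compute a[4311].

Computing terms: a[1] = 0, a[2] = 13, a[3] = 9, a[4] = 10, a[5] = 9, a[6] = 7, a[7] = 0, a[8] = 7, a[9] = 6, a[10] = 10, a[11] = 6, a[12] = 13, a[13] = 0, a[14] = 13.
The sequence repeats with period 12.
(4311 - 1) mod 12 = 2, so a[4311] = a[3] = 9.

9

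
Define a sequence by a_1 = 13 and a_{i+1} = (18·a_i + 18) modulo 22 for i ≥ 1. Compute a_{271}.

2

Listing terms: a_1 = 13; a_2 = 10; a_3 = 0; a_4 = 18; a_5 = 12; a_6 = 14; a_7 = 6; a_8 = 16; a_9 = 20; a_{10} = 4; a_{11} = 2; a_{12} = 10.
Since a_{12} = a_2 = 10, the sequence is eventually periodic: after a pre-period of length 1 it cycles with period 10.
For i ≥ 2, a_i depends only on (i - 2) mod 10. (271 - 2) mod 10 = 9, so a_{271} = a_{11} = 2.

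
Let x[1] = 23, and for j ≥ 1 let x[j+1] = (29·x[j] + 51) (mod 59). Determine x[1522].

Computing terms: x[1] = 23, x[2] = 10, x[3] = 46, x[4] = 28, x[5] = 37, x[6] = 3, x[7] = 20, x[8] = 41, x[9] = 1, x[10] = 21, x[11] = 11, x[12] = 16, x[13] = 43, x[14] = 0, x[15] = 51, x[16] = 55, x[17] = 53, x[18] = 54, x[19] = 24, x[20] = 39, x[21] = 2, x[22] = 50, x[23] = 26, x[24] = 38, x[25] = 32, x[26] = 35, x[27] = 4, x[28] = 49, x[29] = 56, x[30] = 23.
The sequence repeats with period 29.
(1522 - 1) mod 29 = 13, so x[1522] = x[14] = 0.

0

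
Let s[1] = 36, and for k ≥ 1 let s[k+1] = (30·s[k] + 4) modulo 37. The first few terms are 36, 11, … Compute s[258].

Listing terms: s[1] = 36; s[2] = 11; s[3] = 1; s[4] = 34; s[5] = 25; s[6] = 14; s[7] = 17; s[8] = 33; s[9] = 32; s[10] = 2; s[11] = 27; s[12] = 0; s[13] = 4; s[14] = 13; s[15] = 24; s[16] = 21; s[17] = 5; s[18] = 6; s[19] = 36.
Since s[19] = s[1] = 36, the sequence is periodic with period 18.
So s[258] = s[1 + ((258-1) mod 18)] = s[6] = 14.

14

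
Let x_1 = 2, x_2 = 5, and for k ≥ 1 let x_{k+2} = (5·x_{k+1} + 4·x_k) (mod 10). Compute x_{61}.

Computing terms: x_1 = 2,  x_2 = 5,  x_3 = 3,  x_4 = 5,  x_5 = 7,  x_6 = 5,  x_7 = 3.
Since (x_6, x_7) = (x_2, x_3) = (5, 3) (two consecutive terms determine the rest), the sequence is eventually periodic: after a pre-period of length 1 it cycles with period 4.
For k ≥ 2, x_k depends only on (k - 2) mod 4. (61 - 2) mod 4 = 3, so x_{61} = x_5 = 7.

7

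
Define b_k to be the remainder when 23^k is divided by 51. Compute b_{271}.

20

Computing terms: b_0 = 1,  b_1 = 23,  b_2 = 19,  b_3 = 29,  b_4 = 4,  b_5 = 41,  b_6 = 25,  b_7 = 14,  b_8 = 16,  b_9 = 11,  b_{10} = 49,  b_{11} = 5,  b_{12} = 13,  b_{13} = 44,  b_{14} = 43,  b_{15} = 20,  b_{16} = 1.
Since b_{16} = b_0 = 1, the sequence is periodic with period 16.
(271 - 0) mod 16 = 15, so b_{271} = b_{15} = 20.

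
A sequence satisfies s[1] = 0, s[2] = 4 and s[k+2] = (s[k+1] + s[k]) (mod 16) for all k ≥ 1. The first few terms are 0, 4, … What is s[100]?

Computing terms: s[1] = 0; s[2] = 4; s[3] = 4; s[4] = 8; s[5] = 12; s[6] = 4; s[7] = 0; s[8] = 4.
Since (s[7], s[8]) = (s[1], s[2]) = (0, 4) (two consecutive terms determine the rest), the sequence is periodic with period 6.
So s[100] = s[1 + ((100-1) mod 6)] = s[4] = 8.

8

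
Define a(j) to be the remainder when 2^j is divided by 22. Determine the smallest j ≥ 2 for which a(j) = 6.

Computing terms: a(1) = 2; a(2) = 4; a(3) = 8; a(4) = 16; a(5) = 10; a(6) = 20; a(7) = 18; a(8) = 14; a(9) = 6; a(10) = 12; a(11) = 2.
The sequence repeats with period 10.
The value 6 first appears (with j ≥ 2) at a(9).

9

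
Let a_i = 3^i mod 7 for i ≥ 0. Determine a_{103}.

3

Computing terms: a_0 = 1, a_1 = 3, a_2 = 2, a_3 = 6, a_4 = 4, a_5 = 5, a_6 = 1.
Since a_6 = a_0 = 1, the sequence is periodic with period 6.
So a_{103} = a_{0 + ((103-0) mod 6)} = a_1 = 3.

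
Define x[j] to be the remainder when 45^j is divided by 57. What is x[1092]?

x[0] = 1; x[1] = 45; x[2] = 30; x[3] = 39; x[4] = 45.
Since x[4] = x[1] = 45, the sequence is eventually periodic: after a pre-period of length 1 it cycles with period 3.
For j ≥ 1, x[j] depends only on (j - 1) mod 3. (1092 - 1) mod 3 = 2, so x[1092] = x[3] = 39.

39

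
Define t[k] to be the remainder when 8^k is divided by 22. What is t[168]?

We have t[0] = 1, t[1] = 8, t[2] = 20, t[3] = 6, t[4] = 4, t[5] = 10, t[6] = 14, t[7] = 2, t[8] = 16, t[9] = 18, t[10] = 12, t[11] = 8.
Since t[11] = t[1] = 8, the sequence is eventually periodic: after a pre-period of length 1 it cycles with period 10.
For k ≥ 1, t[k] depends only on (k - 1) mod 10. (168 - 1) mod 10 = 7, so t[168] = t[8] = 16.

16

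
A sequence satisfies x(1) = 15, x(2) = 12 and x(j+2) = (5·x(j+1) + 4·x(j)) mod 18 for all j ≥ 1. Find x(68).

0

Listing terms: x(1) = 15; x(2) = 12; x(3) = 12; x(4) = 0; x(5) = 12; x(6) = 6; x(7) = 6; x(8) = 0; x(9) = 6; x(10) = 12; x(11) = 12.
Since (x(10), x(11)) = (x(2), x(3)) = (12, 12) (two consecutive terms determine the rest), the sequence is eventually periodic: after a pre-period of length 1 it cycles with period 8.
For j ≥ 2, x(j) depends only on (j - 2) mod 8. (68 - 2) mod 8 = 2, so x(68) = x(4) = 0.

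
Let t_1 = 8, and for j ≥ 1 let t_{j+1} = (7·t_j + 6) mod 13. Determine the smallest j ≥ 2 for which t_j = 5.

Listing terms: t_1 = 8; t_2 = 10; t_3 = 11; t_4 = 5; t_5 = 2; t_6 = 7; t_7 = 3; t_8 = 1; t_9 = 0; t_{10} = 6; t_{11} = 9; t_{12} = 4; t_{13} = 8.
Since t_{13} = t_1 = 8, the sequence is periodic with period 12.
The value 5 first appears (with j ≥ 2) at t_4.

4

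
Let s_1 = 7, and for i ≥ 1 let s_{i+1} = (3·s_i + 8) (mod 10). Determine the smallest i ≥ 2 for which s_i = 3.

s_1 = 7, s_2 = 9, s_3 = 5, s_4 = 3, s_5 = 7.
Since s_5 = s_1 = 7, the sequence is periodic with period 4.
The value 3 first appears (with i ≥ 2) at s_4.

4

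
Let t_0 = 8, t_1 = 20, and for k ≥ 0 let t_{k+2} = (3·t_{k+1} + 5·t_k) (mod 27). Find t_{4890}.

19

We have t_0 = 8,  t_1 = 20,  t_2 = 19,  t_3 = 22,  t_4 = 26,  t_5 = 26,  t_6 = 19,  t_7 = 25,  t_8 = 8,  t_9 = 14,  t_{10} = 1,  t_{11} = 19,  t_{12} = 8,  t_{13} = 11,  t_{14} = 19,  t_{15} = 4,  t_{16} = 26,  t_{17} = 17,  t_{18} = 19,  t_{19} = 7,  t_{20} = 8,  t_{21} = 5,  t_{22} = 1,  t_{23} = 1,  t_{24} = 8,  t_{25} = 2,  t_{26} = 19,  t_{27} = 13,  t_{28} = 26,  t_{29} = 8,  t_{30} = 19,  t_{31} = 16,  t_{32} = 8,  t_{33} = 23,  t_{34} = 1,  t_{35} = 10,  t_{36} = 8,  t_{37} = 20.
Since (t_{36}, t_{37}) = (t_0, t_1) = (8, 20) (two consecutive terms determine the rest), the sequence is periodic with period 36.
(4890 - 0) mod 36 = 30, so t_{4890} = t_{30} = 19.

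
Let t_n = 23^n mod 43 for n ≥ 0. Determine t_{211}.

23

We have t_0 = 1; t_1 = 23; t_2 = 13; t_3 = 41; t_4 = 40; t_5 = 17; t_6 = 4; t_7 = 6; t_8 = 9; t_9 = 35; t_{10} = 31; t_{11} = 25; t_{12} = 16; t_{13} = 24; t_{14} = 36; t_{15} = 11; t_{16} = 38; t_{17} = 14; t_{18} = 21; t_{19} = 10; t_{20} = 15; t_{21} = 1.
The sequence repeats with period 21.
(211 - 0) mod 21 = 1, so t_{211} = t_1 = 23.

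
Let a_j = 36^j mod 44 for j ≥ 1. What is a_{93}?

Listing terms: a_1 = 36, a_2 = 20, a_3 = 16, a_4 = 4, a_5 = 12, a_6 = 36.
Since a_6 = a_1 = 36, the sequence is periodic with period 5.
(93 - 1) mod 5 = 2, so a_{93} = a_3 = 16.

16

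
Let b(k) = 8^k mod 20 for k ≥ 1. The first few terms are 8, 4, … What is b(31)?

12

b(1) = 8; b(2) = 4; b(3) = 12; b(4) = 16; b(5) = 8.
Since b(5) = b(1) = 8, the sequence is periodic with period 4.
So b(31) = b(1 + ((31-1) mod 4)) = b(3) = 12.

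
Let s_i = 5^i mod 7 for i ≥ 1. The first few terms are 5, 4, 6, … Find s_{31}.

Listing terms: s_1 = 5,  s_2 = 4,  s_3 = 6,  s_4 = 2,  s_5 = 3,  s_6 = 1,  s_7 = 5.
Since s_7 = s_1 = 5, the sequence is periodic with period 6.
So s_{31} = s_{1 + ((31-1) mod 6)} = s_1 = 5.

5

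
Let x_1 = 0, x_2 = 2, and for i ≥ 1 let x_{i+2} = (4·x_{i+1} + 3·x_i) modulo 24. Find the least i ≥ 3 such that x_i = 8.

3

Listing terms: x_1 = 0,  x_2 = 2,  x_3 = 8,  x_4 = 14,  x_5 = 8,  x_6 = 2,  x_7 = 8.
Since (x_6, x_7) = (x_2, x_3) = (2, 8) (two consecutive terms determine the rest), the sequence is eventually periodic: after a pre-period of length 1 it cycles with period 4.
The value 8 first appears (with i ≥ 3) at x_3.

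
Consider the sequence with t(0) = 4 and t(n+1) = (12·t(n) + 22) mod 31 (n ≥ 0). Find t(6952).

Computing terms: t(0) = 4, t(1) = 8, t(2) = 25, t(3) = 12, t(4) = 11, t(5) = 30, t(6) = 10, t(7) = 18, t(8) = 21, t(9) = 26, t(10) = 24, t(11) = 0, t(12) = 22, t(13) = 7, t(14) = 13, t(15) = 23, t(16) = 19, t(17) = 2, t(18) = 15, t(19) = 16, t(20) = 28, t(21) = 17, t(22) = 9, t(23) = 6, t(24) = 1, t(25) = 3, t(26) = 27, t(27) = 5, t(28) = 20, t(29) = 14, t(30) = 4.
Since t(30) = t(0) = 4, the sequence is periodic with period 30.
So t(6952) = t(0 + ((6952-0) mod 30)) = t(22) = 9.

9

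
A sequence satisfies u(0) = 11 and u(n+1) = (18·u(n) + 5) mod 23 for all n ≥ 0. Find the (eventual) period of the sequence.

We have u(0) = 11; u(1) = 19; u(2) = 2; u(3) = 18; u(4) = 7; u(5) = 16; u(6) = 17; u(7) = 12; u(8) = 14; u(9) = 4; u(10) = 8; u(11) = 11.
The sequence repeats with period 11.

11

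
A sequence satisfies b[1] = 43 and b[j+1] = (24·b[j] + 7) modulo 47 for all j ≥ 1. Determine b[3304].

10

We have b[1] = 43; b[2] = 5; b[3] = 33; b[4] = 0; b[5] = 7; b[6] = 34; b[7] = 24; b[8] = 19; b[9] = 40; b[10] = 27; b[11] = 44; b[12] = 29; b[13] = 45; b[14] = 6; b[15] = 10; b[16] = 12; b[17] = 13; b[18] = 37; b[19] = 2; b[20] = 8; b[21] = 11; b[22] = 36; b[23] = 25; b[24] = 43.
The sequence repeats with period 23.
(3304 - 1) mod 23 = 14, so b[3304] = b[15] = 10.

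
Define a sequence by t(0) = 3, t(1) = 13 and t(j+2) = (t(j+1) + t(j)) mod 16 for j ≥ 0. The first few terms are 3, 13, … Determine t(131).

10

We have t(0) = 3; t(1) = 13; t(2) = 0; t(3) = 13; t(4) = 13; t(5) = 10; t(6) = 7; t(7) = 1; t(8) = 8; t(9) = 9; t(10) = 1; t(11) = 10; t(12) = 11; t(13) = 5; t(14) = 0; t(15) = 5; t(16) = 5; t(17) = 10; t(18) = 15; t(19) = 9; t(20) = 8; t(21) = 1; t(22) = 9; t(23) = 10; t(24) = 3; t(25) = 13.
The sequence repeats with period 24.
So t(131) = t(0 + ((131-0) mod 24)) = t(11) = 10.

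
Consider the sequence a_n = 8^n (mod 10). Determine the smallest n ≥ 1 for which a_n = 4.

2

a_0 = 1; a_1 = 8; a_2 = 4; a_3 = 2; a_4 = 6; a_5 = 8.
Since a_5 = a_1 = 8, the sequence is eventually periodic: after a pre-period of length 1 it cycles with period 4.
The value 4 first appears (with n ≥ 1) at a_2.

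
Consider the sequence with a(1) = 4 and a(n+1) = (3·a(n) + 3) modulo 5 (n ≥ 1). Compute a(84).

Listing terms: a(1) = 4, a(2) = 0, a(3) = 3, a(4) = 2, a(5) = 4.
Since a(5) = a(1) = 4, the sequence is periodic with period 4.
(84 - 1) mod 4 = 3, so a(84) = a(4) = 2.

2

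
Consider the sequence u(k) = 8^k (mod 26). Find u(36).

u(0) = 1,  u(1) = 8,  u(2) = 12,  u(3) = 18,  u(4) = 14,  u(5) = 8.
Since u(5) = u(1) = 8, the sequence is eventually periodic: after a pre-period of length 1 it cycles with period 4.
For k ≥ 1, u(k) depends only on (k - 1) mod 4. (36 - 1) mod 4 = 3, so u(36) = u(4) = 14.

14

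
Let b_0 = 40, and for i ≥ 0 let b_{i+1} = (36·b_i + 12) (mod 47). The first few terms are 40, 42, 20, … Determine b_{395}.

We have b_0 = 40, b_1 = 42, b_2 = 20, b_3 = 27, b_4 = 44, b_5 = 45, b_6 = 34, b_7 = 14, b_8 = 46, b_9 = 23, b_{10} = 41, b_{11} = 31, b_{12} = 0, b_{13} = 12, b_{14} = 21, b_{15} = 16, b_{16} = 24, b_{17} = 30, b_{18} = 11, b_{19} = 32, b_{20} = 36, b_{21} = 39, b_{22} = 6, b_{23} = 40.
The sequence repeats with period 23.
(395 - 0) mod 23 = 4, so b_{395} = b_4 = 44.

44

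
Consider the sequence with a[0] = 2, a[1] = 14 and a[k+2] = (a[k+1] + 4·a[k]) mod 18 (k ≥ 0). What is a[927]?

12

Listing terms: a[0] = 2, a[1] = 14, a[2] = 4, a[3] = 6, a[4] = 4, a[5] = 10, a[6] = 8, a[7] = 12, a[8] = 8, a[9] = 2, a[10] = 16, a[11] = 6, a[12] = 16, a[13] = 4, a[14] = 14, a[15] = 12, a[16] = 14, a[17] = 8, a[18] = 10, a[19] = 6, a[20] = 10, a[21] = 16, a[22] = 2, a[23] = 12, a[24] = 2, a[25] = 14.
Since (a[24], a[25]) = (a[0], a[1]) = (2, 14) (two consecutive terms determine the rest), the sequence is periodic with period 24.
(927 - 0) mod 24 = 15, so a[927] = a[15] = 12.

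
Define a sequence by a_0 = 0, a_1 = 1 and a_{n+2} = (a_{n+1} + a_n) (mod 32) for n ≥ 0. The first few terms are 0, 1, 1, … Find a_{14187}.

a_0 = 0, a_1 = 1, a_2 = 1, a_3 = 2, a_4 = 3, a_5 = 5, a_6 = 8, a_7 = 13, a_8 = 21, a_9 = 2, a_{10} = 23, a_{11} = 25, a_{12} = 16, a_{13} = 9, a_{14} = 25, a_{15} = 2, a_{16} = 27, a_{17} = 29, a_{18} = 24, a_{19} = 21, a_{20} = 13, a_{21} = 2, a_{22} = 15, a_{23} = 17, a_{24} = 0, a_{25} = 17, a_{26} = 17, a_{27} = 2, a_{28} = 19, a_{29} = 21, a_{30} = 8, a_{31} = 29, a_{32} = 5, a_{33} = 2, a_{34} = 7, a_{35} = 9, a_{36} = 16, a_{37} = 25, a_{38} = 9, a_{39} = 2, a_{40} = 11, a_{41} = 13, a_{42} = 24, a_{43} = 5, a_{44} = 29, a_{45} = 2, a_{46} = 31, a_{47} = 1, a_{48} = 0, a_{49} = 1.
The sequence repeats with period 48.
(14187 - 0) mod 48 = 27, so a_{14187} = a_{27} = 2.

2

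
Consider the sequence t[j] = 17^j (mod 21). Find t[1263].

20

Listing terms: t[0] = 1,  t[1] = 17,  t[2] = 16,  t[3] = 20,  t[4] = 4,  t[5] = 5,  t[6] = 1.
The sequence repeats with period 6.
So t[1263] = t[0 + ((1263-0) mod 6)] = t[3] = 20.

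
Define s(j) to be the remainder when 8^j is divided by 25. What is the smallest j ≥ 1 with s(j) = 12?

We have s(0) = 1; s(1) = 8; s(2) = 14; s(3) = 12; s(4) = 21; s(5) = 18; s(6) = 19; s(7) = 2; s(8) = 16; s(9) = 3; s(10) = 24; s(11) = 17; s(12) = 11; s(13) = 13; s(14) = 4; s(15) = 7; s(16) = 6; s(17) = 23; s(18) = 9; s(19) = 22; s(20) = 1.
Since s(20) = s(0) = 1, the sequence is periodic with period 20.
The value 12 first appears (with j ≥ 1) at s(3).

3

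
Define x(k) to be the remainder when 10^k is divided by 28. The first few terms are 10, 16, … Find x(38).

x(1) = 10,  x(2) = 16,  x(3) = 20,  x(4) = 4,  x(5) = 12,  x(6) = 8,  x(7) = 24,  x(8) = 16.
Since x(8) = x(2) = 16, the sequence is eventually periodic: after a pre-period of length 1 it cycles with period 6.
For k ≥ 2, x(k) depends only on (k - 2) mod 6. (38 - 2) mod 6 = 0, so x(38) = x(2) = 16.

16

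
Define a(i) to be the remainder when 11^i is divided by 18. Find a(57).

17

Listing terms: a(1) = 11; a(2) = 13; a(3) = 17; a(4) = 7; a(5) = 5; a(6) = 1; a(7) = 11.
Since a(7) = a(1) = 11, the sequence is periodic with period 6.
(57 - 1) mod 6 = 2, so a(57) = a(3) = 17.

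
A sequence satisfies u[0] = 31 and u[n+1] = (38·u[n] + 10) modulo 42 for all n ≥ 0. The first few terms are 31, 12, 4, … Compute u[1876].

u[0] = 31; u[1] = 12; u[2] = 4; u[3] = 36; u[4] = 34; u[5] = 0; u[6] = 10; u[7] = 12.
Since u[7] = u[1] = 12, the sequence is eventually periodic: after a pre-period of length 1 it cycles with period 6.
For n ≥ 1, u[n] depends only on (n - 1) mod 6. (1876 - 1) mod 6 = 3, so u[1876] = u[4] = 34.

34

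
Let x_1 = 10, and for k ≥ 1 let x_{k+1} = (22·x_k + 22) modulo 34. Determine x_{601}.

x_1 = 10; x_2 = 4; x_3 = 8; x_4 = 28; x_5 = 26; x_6 = 16; x_7 = 0; x_8 = 22; x_9 = 30; x_{10} = 2; x_{11} = 32; x_{12} = 12; x_{13} = 14; x_{14} = 24; x_{15} = 6; x_{16} = 18; x_{17} = 10.
Since x_{17} = x_1 = 10, the sequence is periodic with period 16.
(601 - 1) mod 16 = 8, so x_{601} = x_9 = 30.

30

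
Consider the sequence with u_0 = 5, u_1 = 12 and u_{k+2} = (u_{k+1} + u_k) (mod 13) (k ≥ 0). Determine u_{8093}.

12

We have u_0 = 5,  u_1 = 12,  u_2 = 4,  u_3 = 3,  u_4 = 7,  u_5 = 10,  u_6 = 4,  u_7 = 1,  u_8 = 5,  u_9 = 6,  u_{10} = 11,  u_{11} = 4,  u_{12} = 2,  u_{13} = 6,  u_{14} = 8,  u_{15} = 1,  u_{16} = 9,  u_{17} = 10,  u_{18} = 6,  u_{19} = 3,  u_{20} = 9,  u_{21} = 12,  u_{22} = 8,  u_{23} = 7,  u_{24} = 2,  u_{25} = 9,  u_{26} = 11,  u_{27} = 7,  u_{28} = 5,  u_{29} = 12.
Since (u_{28}, u_{29}) = (u_0, u_1) = (5, 12) (two consecutive terms determine the rest), the sequence is periodic with period 28.
(8093 - 0) mod 28 = 1, so u_{8093} = u_1 = 12.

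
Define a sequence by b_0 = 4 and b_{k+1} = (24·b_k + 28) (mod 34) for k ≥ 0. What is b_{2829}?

2

Listing terms: b_0 = 4,  b_1 = 22,  b_2 = 12,  b_3 = 10,  b_4 = 30,  b_5 = 0,  b_6 = 28,  b_7 = 20,  b_8 = 32,  b_9 = 14,  b_{10} = 24,  b_{11} = 26,  b_{12} = 6,  b_{13} = 2,  b_{14} = 8,  b_{15} = 16,  b_{16} = 4.
The sequence repeats with period 16.
So b_{2829} = b_{0 + ((2829-0) mod 16)} = b_{13} = 2.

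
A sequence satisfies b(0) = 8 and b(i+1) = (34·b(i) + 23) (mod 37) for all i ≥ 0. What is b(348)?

Listing terms: b(0) = 8,  b(1) = 36,  b(2) = 26,  b(3) = 19,  b(4) = 3,  b(5) = 14,  b(6) = 18,  b(7) = 6,  b(8) = 5,  b(9) = 8.
The sequence repeats with period 9.
(348 - 0) mod 9 = 6, so b(348) = b(6) = 18.

18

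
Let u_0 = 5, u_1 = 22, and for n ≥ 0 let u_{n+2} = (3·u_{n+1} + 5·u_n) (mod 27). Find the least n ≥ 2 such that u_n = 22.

9

We have u_0 = 5, u_1 = 22, u_2 = 10, u_3 = 5, u_4 = 11, u_5 = 4, u_6 = 13, u_7 = 5, u_8 = 26, u_9 = 22, u_{10} = 7, u_{11} = 23, u_{12} = 23, u_{13} = 22, u_{14} = 19, u_{15} = 5, u_{16} = 2, u_{17} = 4, u_{18} = 22, u_{19} = 5, u_{20} = 17, u_{21} = 22, u_{22} = 16, u_{23} = 23, u_{24} = 14, u_{25} = 22, u_{26} = 1, u_{27} = 5, u_{28} = 20, u_{29} = 4, u_{30} = 4, u_{31} = 5, u_{32} = 8, u_{33} = 22, u_{34} = 25, u_{35} = 23, u_{36} = 5, u_{37} = 22.
The sequence repeats with period 36.
The value 22 first appears (with n ≥ 2) at u_9.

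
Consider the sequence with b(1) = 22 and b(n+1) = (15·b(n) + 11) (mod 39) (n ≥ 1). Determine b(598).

b(1) = 22,  b(2) = 29,  b(3) = 17,  b(4) = 32,  b(5) = 23,  b(6) = 5,  b(7) = 8,  b(8) = 14,  b(9) = 26,  b(10) = 11,  b(11) = 20,  b(12) = 38,  b(13) = 35,  b(14) = 29.
Since b(14) = b(2) = 29, the sequence is eventually periodic: after a pre-period of length 1 it cycles with period 12.
For n ≥ 2, b(n) depends only on (n - 2) mod 12. (598 - 2) mod 12 = 8, so b(598) = b(10) = 11.

11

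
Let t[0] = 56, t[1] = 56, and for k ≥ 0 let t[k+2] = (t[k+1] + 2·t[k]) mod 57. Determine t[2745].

1

t[0] = 56,  t[1] = 56,  t[2] = 54,  t[3] = 52,  t[4] = 46,  t[5] = 36,  t[6] = 14,  t[7] = 29,  t[8] = 0,  t[9] = 1,  t[10] = 1,  t[11] = 3,  t[12] = 5,  t[13] = 11,  t[14] = 21,  t[15] = 43,  t[16] = 28,  t[17] = 0,  t[18] = 56,  t[19] = 56.
The sequence repeats with period 18.
So t[2745] = t[0 + ((2745-0) mod 18)] = t[9] = 1.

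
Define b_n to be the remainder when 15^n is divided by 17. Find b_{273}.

15

Listing terms: b_0 = 1,  b_1 = 15,  b_2 = 4,  b_3 = 9,  b_4 = 16,  b_5 = 2,  b_6 = 13,  b_7 = 8,  b_8 = 1.
The sequence repeats with period 8.
So b_{273} = b_{0 + ((273-0) mod 8)} = b_1 = 15.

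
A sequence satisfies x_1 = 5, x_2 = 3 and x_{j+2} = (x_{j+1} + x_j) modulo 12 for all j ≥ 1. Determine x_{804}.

2

x_1 = 5; x_2 = 3; x_3 = 8; x_4 = 11; x_5 = 7; x_6 = 6; x_7 = 1; x_8 = 7; x_9 = 8; x_{10} = 3; x_{11} = 11; x_{12} = 2; x_{13} = 1; x_{14} = 3; x_{15} = 4; x_{16} = 7; x_{17} = 11; x_{18} = 6; x_{19} = 5; x_{20} = 11; x_{21} = 4; x_{22} = 3; x_{23} = 7; x_{24} = 10; x_{25} = 5; x_{26} = 3.
The sequence repeats with period 24.
(804 - 1) mod 24 = 11, so x_{804} = x_{12} = 2.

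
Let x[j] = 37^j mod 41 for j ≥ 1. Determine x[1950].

Computing terms: x[1] = 37,  x[2] = 16,  x[3] = 18,  x[4] = 10,  x[5] = 1,  x[6] = 37.
The sequence repeats with period 5.
So x[1950] = x[1 + ((1950-1) mod 5)] = x[5] = 1.

1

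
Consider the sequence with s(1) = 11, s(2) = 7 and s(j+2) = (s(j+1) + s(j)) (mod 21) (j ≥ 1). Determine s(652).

Computing terms: s(1) = 11,  s(2) = 7,  s(3) = 18,  s(4) = 4,  s(5) = 1,  s(6) = 5,  s(7) = 6,  s(8) = 11,  s(9) = 17,  s(10) = 7,  s(11) = 3,  s(12) = 10,  s(13) = 13,  s(14) = 2,  s(15) = 15,  s(16) = 17,  s(17) = 11,  s(18) = 7.
The sequence repeats with period 16.
(652 - 1) mod 16 = 11, so s(652) = s(12) = 10.

10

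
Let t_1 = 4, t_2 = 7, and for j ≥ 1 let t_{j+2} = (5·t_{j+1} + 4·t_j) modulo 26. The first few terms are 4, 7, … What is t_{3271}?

15

Computing terms: t_1 = 4, t_2 = 7, t_3 = 25, t_4 = 23, t_5 = 7, t_6 = 23, t_7 = 13, t_8 = 1, t_9 = 5, t_{10} = 3, t_{11} = 9, t_{12} = 5, t_{13} = 9, t_{14} = 13, t_{15} = 23, t_{16} = 11, t_{17} = 17, t_{18} = 25, t_{19} = 11, t_{20} = 25, t_{21} = 13, t_{22} = 9, t_{23} = 19, t_{24} = 1, t_{25} = 3, t_{26} = 19, t_{27} = 3, t_{28} = 13, t_{29} = 25, t_{30} = 21, t_{31} = 23, t_{32} = 17, t_{33} = 21, t_{34} = 17, t_{35} = 13, t_{36} = 3, t_{37} = 15, t_{38} = 9, t_{39} = 1, t_{40} = 15, t_{41} = 1, t_{42} = 13, t_{43} = 17, t_{44} = 7, t_{45} = 25.
Since (t_{44}, t_{45}) = (t_2, t_3) = (7, 25) (two consecutive terms determine the rest), the sequence is eventually periodic: after a pre-period of length 1 it cycles with period 42.
For j ≥ 2, t_j depends only on (j - 2) mod 42. (3271 - 2) mod 42 = 35, so t_{3271} = t_{37} = 15.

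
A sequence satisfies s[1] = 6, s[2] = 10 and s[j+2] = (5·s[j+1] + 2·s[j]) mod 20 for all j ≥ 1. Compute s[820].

10

s[1] = 6,  s[2] = 10,  s[3] = 2,  s[4] = 10,  s[5] = 14,  s[6] = 10,  s[7] = 18,  s[8] = 10,  s[9] = 6,  s[10] = 10.
The sequence repeats with period 8.
(820 - 1) mod 8 = 3, so s[820] = s[4] = 10.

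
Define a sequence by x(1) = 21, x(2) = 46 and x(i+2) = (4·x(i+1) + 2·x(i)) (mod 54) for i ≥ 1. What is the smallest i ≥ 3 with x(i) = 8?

5

Computing terms: x(1) = 21, x(2) = 46, x(3) = 10, x(4) = 24, x(5) = 8, x(6) = 26, x(7) = 12, x(8) = 46, x(9) = 46, x(10) = 6, x(11) = 8, x(12) = 44, x(13) = 30, x(14) = 46, x(15) = 28, x(16) = 42, x(17) = 8, x(18) = 8, x(19) = 48, x(20) = 46, x(21) = 10.
Since (x(20), x(21)) = (x(2), x(3)) = (46, 10) (two consecutive terms determine the rest), the sequence is eventually periodic: after a pre-period of length 1 it cycles with period 18.
The value 8 first appears (with i ≥ 3) at x(5).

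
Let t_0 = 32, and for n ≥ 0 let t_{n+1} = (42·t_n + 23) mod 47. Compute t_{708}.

21

t_0 = 32,  t_1 = 4,  t_2 = 3,  t_3 = 8,  t_4 = 30,  t_5 = 14,  t_6 = 0,  t_7 = 23,  t_8 = 2,  t_9 = 13,  t_{10} = 5,  t_{11} = 45,  t_{12} = 33,  t_{13} = 46,  t_{14} = 28,  t_{15} = 24,  t_{16} = 44,  t_{17} = 38,  t_{18} = 21,  t_{19} = 12,  t_{20} = 10,  t_{21} = 20,  t_{22} = 17,  t_{23} = 32.
The sequence repeats with period 23.
So t_{708} = t_{0 + ((708-0) mod 23)} = t_{18} = 21.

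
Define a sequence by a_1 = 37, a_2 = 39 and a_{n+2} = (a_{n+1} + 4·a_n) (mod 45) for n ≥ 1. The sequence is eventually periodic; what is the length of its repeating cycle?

Listing terms: a_1 = 37, a_2 = 39, a_3 = 7, a_4 = 28, a_5 = 11, a_6 = 33, a_7 = 32, a_8 = 29, a_9 = 22, a_{10} = 3, a_{11} = 1, a_{12} = 13, a_{13} = 17, a_{14} = 24, a_{15} = 2, a_{16} = 8, a_{17} = 16, a_{18} = 3, a_{19} = 22, a_{20} = 34, a_{21} = 32, a_{22} = 33, a_{23} = 26, a_{24} = 23, a_{25} = 37, a_{26} = 39.
The sequence repeats with period 24.

24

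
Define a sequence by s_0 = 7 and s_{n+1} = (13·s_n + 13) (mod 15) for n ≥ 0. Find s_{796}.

Computing terms: s_0 = 7; s_1 = 14; s_2 = 0; s_3 = 13; s_4 = 2; s_5 = 9; s_6 = 10; s_7 = 8; s_8 = 12; s_9 = 4; s_{10} = 5; s_{11} = 3; s_{12} = 7.
Since s_{12} = s_0 = 7, the sequence is periodic with period 12.
So s_{796} = s_{0 + ((796-0) mod 12)} = s_4 = 2.

2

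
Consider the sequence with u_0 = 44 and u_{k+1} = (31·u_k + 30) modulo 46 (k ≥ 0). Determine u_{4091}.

u_0 = 44; u_1 = 14; u_2 = 4; u_3 = 16; u_4 = 20; u_5 = 6; u_6 = 32; u_7 = 10; u_8 = 18; u_9 = 36; u_{10} = 42; u_{11} = 44.
The sequence repeats with period 11.
(4091 - 0) mod 11 = 10, so u_{4091} = u_{10} = 42.

42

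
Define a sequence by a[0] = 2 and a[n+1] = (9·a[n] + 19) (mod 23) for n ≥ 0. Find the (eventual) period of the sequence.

a[0] = 2; a[1] = 14; a[2] = 7; a[3] = 13; a[4] = 21; a[5] = 1; a[6] = 5; a[7] = 18; a[8] = 20; a[9] = 15; a[10] = 16; a[11] = 2.
Since a[11] = a[0] = 2, the sequence is periodic with period 11.

11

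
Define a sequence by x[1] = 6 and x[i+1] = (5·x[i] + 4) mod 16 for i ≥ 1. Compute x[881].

6

Computing terms: x[1] = 6,  x[2] = 2,  x[3] = 14,  x[4] = 10,  x[5] = 6.
Since x[5] = x[1] = 6, the sequence is periodic with period 4.
(881 - 1) mod 4 = 0, so x[881] = x[1] = 6.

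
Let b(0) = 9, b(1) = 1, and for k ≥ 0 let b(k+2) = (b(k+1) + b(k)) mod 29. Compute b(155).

1

Listing terms: b(0) = 9, b(1) = 1, b(2) = 10, b(3) = 11, b(4) = 21, b(5) = 3, b(6) = 24, b(7) = 27, b(8) = 22, b(9) = 20, b(10) = 13, b(11) = 4, b(12) = 17, b(13) = 21, b(14) = 9, b(15) = 1.
Since (b(14), b(15)) = (b(0), b(1)) = (9, 1) (two consecutive terms determine the rest), the sequence is periodic with period 14.
(155 - 0) mod 14 = 1, so b(155) = b(1) = 1.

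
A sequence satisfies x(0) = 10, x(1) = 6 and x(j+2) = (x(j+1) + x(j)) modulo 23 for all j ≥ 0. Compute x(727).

Listing terms: x(0) = 10; x(1) = 6; x(2) = 16; x(3) = 22; x(4) = 15; x(5) = 14; x(6) = 6; x(7) = 20; x(8) = 3; x(9) = 0; x(10) = 3; x(11) = 3; x(12) = 6; x(13) = 9; x(14) = 15; x(15) = 1; x(16) = 16; x(17) = 17; x(18) = 10; x(19) = 4; x(20) = 14; x(21) = 18; x(22) = 9; x(23) = 4; x(24) = 13; x(25) = 17; x(26) = 7; x(27) = 1; x(28) = 8; x(29) = 9; x(30) = 17; x(31) = 3; x(32) = 20; x(33) = 0; x(34) = 20; x(35) = 20; x(36) = 17; x(37) = 14; x(38) = 8; x(39) = 22; x(40) = 7; x(41) = 6; x(42) = 13; x(43) = 19; x(44) = 9; x(45) = 5; x(46) = 14; x(47) = 19; x(48) = 10; x(49) = 6.
The sequence repeats with period 48.
So x(727) = x(0 + ((727-0) mod 48)) = x(7) = 20.

20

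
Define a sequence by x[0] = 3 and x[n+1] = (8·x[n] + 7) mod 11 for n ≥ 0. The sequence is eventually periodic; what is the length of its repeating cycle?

10

We have x[0] = 3; x[1] = 9; x[2] = 2; x[3] = 1; x[4] = 4; x[5] = 6; x[6] = 0; x[7] = 7; x[8] = 8; x[9] = 5; x[10] = 3.
Since x[10] = x[0] = 3, the sequence is periodic with period 10.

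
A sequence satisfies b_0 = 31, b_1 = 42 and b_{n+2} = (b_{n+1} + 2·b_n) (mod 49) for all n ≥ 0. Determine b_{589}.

42

Listing terms: b_0 = 31,  b_1 = 42,  b_2 = 6,  b_3 = 41,  b_4 = 4,  b_5 = 37,  b_6 = 45,  b_7 = 21,  b_8 = 13,  b_9 = 6,  b_{10} = 32,  b_{11} = 44,  b_{12} = 10,  b_{13} = 0,  b_{14} = 20,  b_{15} = 20,  b_{16} = 11,  b_{17} = 2,  b_{18} = 24,  b_{19} = 28,  b_{20} = 27,  b_{21} = 34,  b_{22} = 39,  b_{23} = 9,  b_{24} = 38,  b_{25} = 7,  b_{26} = 34,  b_{27} = 48,  b_{28} = 18,  b_{29} = 16,  b_{30} = 3,  b_{31} = 35,  b_{32} = 41,  b_{33} = 13,  b_{34} = 46,  b_{35} = 23,  b_{36} = 17,  b_{37} = 14,  b_{38} = 48,  b_{39} = 27,  b_{40} = 25,  b_{41} = 30,  b_{42} = 31,  b_{43} = 42.
The sequence repeats with period 42.
(589 - 0) mod 42 = 1, so b_{589} = b_1 = 42.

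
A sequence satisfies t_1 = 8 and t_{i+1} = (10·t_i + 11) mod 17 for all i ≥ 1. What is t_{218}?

1

Computing terms: t_1 = 8,  t_2 = 6,  t_3 = 3,  t_4 = 7,  t_5 = 13,  t_6 = 5,  t_7 = 10,  t_8 = 9,  t_9 = 16,  t_{10} = 1,  t_{11} = 4,  t_{12} = 0,  t_{13} = 11,  t_{14} = 2,  t_{15} = 14,  t_{16} = 15,  t_{17} = 8.
The sequence repeats with period 16.
(218 - 1) mod 16 = 9, so t_{218} = t_{10} = 1.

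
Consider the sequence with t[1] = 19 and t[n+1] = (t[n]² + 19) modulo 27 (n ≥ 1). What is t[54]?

23

We have t[1] = 19,  t[2] = 2,  t[3] = 23,  t[4] = 8,  t[5] = 2.
Since t[5] = t[2] = 2, the sequence is eventually periodic: after a pre-period of length 1 it cycles with period 3.
For n ≥ 2, t[n] depends only on (n - 2) mod 3. (54 - 2) mod 3 = 1, so t[54] = t[3] = 23.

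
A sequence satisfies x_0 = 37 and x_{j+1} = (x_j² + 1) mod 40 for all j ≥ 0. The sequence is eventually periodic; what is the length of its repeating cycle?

6

We have x_0 = 37, x_1 = 10, x_2 = 21, x_3 = 2, x_4 = 5, x_5 = 26, x_6 = 37.
Since x_6 = x_0 = 37, the sequence is periodic with period 6.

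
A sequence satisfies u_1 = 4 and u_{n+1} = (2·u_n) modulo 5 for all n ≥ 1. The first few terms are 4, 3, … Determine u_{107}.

1

Listing terms: u_1 = 4, u_2 = 3, u_3 = 1, u_4 = 2, u_5 = 4.
Since u_5 = u_1 = 4, the sequence is periodic with period 4.
(107 - 1) mod 4 = 2, so u_{107} = u_3 = 1.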